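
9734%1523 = 596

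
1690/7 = 1690/7 = 241.43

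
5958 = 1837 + 4121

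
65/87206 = 65/87206 = 0.00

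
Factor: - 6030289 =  - 29^1*207941^1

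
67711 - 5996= 61715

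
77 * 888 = 68376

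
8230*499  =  4106770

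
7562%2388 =398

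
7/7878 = 7/7878 = 0.00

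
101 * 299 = 30199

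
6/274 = 3/137 =0.02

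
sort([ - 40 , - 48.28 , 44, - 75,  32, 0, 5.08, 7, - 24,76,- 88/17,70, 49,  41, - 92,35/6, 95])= [- 92, - 75, -48.28, - 40, - 24,  -  88/17, 0,5.08,  35/6, 7,32, 41, 44, 49, 70,  76,  95] 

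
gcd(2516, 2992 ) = 68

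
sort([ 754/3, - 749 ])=[-749,754/3] 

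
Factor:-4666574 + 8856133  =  11^1*380869^1 = 4189559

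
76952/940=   19238/235 = 81.86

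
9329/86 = 108 + 41/86 = 108.48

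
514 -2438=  - 1924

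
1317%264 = 261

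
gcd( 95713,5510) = 1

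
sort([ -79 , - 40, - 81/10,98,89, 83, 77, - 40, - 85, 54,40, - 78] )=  [ - 85, - 79, - 78, - 40, - 40,-81/10,40,54,77,83,89,98 ] 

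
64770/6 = 10795 =10795.00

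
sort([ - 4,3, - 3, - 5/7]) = [ - 4,-3 , - 5/7,3]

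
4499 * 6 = 26994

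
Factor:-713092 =-2^2*23^2*337^1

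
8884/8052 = 2221/2013= 1.10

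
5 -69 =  - 64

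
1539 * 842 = 1295838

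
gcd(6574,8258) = 2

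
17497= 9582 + 7915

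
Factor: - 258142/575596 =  - 2^( - 1) * 7^( - 1) * 61^( - 1 )*383^1 = - 383/854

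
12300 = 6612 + 5688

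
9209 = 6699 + 2510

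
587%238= 111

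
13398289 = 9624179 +3774110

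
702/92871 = 78/10319=0.01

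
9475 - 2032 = 7443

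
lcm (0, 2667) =0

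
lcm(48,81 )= 1296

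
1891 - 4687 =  - 2796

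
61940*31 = 1920140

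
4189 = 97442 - 93253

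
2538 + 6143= 8681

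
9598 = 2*4799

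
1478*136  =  201008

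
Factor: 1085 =5^1*7^1*31^1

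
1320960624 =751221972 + 569738652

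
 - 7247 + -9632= - 16879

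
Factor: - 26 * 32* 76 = - 63232 = - 2^8*13^1*19^1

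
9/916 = 9/916 = 0.01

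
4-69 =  - 65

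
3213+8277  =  11490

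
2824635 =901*3135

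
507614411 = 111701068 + 395913343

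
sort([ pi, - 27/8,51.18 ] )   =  [  -  27/8, pi, 51.18]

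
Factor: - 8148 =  - 2^2 * 3^1*7^1*97^1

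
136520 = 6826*20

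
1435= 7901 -6466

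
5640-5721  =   - 81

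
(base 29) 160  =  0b1111110111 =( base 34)tt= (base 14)527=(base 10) 1015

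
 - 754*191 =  - 144014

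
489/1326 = 163/442= 0.37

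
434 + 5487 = 5921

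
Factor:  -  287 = -7^1 * 41^1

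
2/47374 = 1/23687= 0.00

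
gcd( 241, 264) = 1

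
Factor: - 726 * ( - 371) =2^1 * 3^1 * 7^1 * 11^2*53^1  =  269346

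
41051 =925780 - 884729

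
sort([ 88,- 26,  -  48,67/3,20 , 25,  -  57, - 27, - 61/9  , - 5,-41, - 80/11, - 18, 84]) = [ - 57, - 48,  -  41, - 27, - 26, - 18,-80/11, - 61/9, -5,20,67/3  ,  25,84,88]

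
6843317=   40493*169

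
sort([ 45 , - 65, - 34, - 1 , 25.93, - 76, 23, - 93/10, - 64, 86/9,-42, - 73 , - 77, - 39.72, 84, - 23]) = [ - 77, - 76, - 73, - 65, - 64, - 42,- 39.72, - 34,  -  23, -93/10, - 1,86/9, 23,25.93, 45,84]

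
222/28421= 222/28421=0.01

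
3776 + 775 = 4551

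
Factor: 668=2^2 *167^1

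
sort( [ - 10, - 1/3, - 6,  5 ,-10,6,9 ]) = [ - 10, - 10,  -  6,-1/3,5, 6, 9] 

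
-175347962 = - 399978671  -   - 224630709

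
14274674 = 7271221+7003453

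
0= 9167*0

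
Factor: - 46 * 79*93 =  - 337962 = - 2^1*3^1 * 23^1*31^1 * 79^1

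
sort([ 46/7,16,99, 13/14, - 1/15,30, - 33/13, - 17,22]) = [ - 17, - 33/13, - 1/15, 13/14,46/7,16, 22,  30,99] 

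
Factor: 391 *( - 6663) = - 3^1*17^1*23^1  *2221^1 = - 2605233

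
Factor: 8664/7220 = 2^1*3^1 * 5^( - 1) = 6/5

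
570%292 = 278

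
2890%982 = 926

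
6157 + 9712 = 15869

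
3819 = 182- - 3637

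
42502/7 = 6071 + 5/7 = 6071.71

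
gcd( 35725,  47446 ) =1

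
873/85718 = 873/85718 =0.01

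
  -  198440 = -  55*3608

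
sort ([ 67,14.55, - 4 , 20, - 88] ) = [- 88, - 4,14.55,20 , 67] 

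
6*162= 972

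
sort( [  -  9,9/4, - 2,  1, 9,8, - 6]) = [ - 9, - 6, - 2,1,9/4,8 , 9]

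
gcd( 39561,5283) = 3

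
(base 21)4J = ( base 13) 7c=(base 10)103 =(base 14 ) 75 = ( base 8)147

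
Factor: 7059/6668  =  2^( -2)*3^1*13^1 *181^1*1667^( - 1 )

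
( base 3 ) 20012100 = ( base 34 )3UU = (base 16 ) 11a6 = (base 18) DH0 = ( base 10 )4518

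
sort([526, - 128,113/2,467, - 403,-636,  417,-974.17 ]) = [-974.17,  -  636, - 403,-128,113/2,417,467,526 ] 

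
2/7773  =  2/7773 = 0.00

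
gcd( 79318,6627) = 1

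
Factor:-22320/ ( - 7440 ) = 3^1 =3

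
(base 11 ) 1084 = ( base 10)1423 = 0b10110001111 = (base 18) 471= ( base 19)3HH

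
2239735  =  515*4349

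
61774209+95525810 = 157300019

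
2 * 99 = 198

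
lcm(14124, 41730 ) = 918060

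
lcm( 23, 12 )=276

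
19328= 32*604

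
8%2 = 0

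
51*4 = 204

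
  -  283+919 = 636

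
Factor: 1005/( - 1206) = -5/6=- 2^( - 1)*3^(-1 ) * 5^1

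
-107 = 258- 365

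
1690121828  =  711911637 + 978210191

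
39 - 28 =11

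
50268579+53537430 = 103806009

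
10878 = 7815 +3063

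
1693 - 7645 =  -5952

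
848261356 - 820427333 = 27834023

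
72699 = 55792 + 16907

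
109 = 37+72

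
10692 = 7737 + 2955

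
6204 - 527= 5677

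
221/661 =221/661 = 0.33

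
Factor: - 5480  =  - 2^3 *5^1*137^1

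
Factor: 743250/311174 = 3^1*5^3*157^( - 1 ) = 375/157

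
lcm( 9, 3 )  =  9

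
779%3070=779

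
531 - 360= 171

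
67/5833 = 67/5833=0.01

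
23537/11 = 23537/11 = 2139.73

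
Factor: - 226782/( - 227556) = 293/294 = 2^( - 1)*3^( - 1) * 7^( - 2 ) * 293^1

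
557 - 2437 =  - 1880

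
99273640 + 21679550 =120953190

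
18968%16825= 2143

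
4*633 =2532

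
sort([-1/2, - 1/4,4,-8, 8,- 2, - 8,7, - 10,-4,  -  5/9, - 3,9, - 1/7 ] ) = [  -  10 , - 8,-8, - 4, - 3, - 2 ,- 5/9, - 1/2,-1/4, - 1/7,4 , 7 , 8,  9] 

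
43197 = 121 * 357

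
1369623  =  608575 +761048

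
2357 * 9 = 21213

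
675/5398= 675/5398  =  0.13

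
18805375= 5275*3565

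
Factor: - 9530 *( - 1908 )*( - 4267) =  - 2^3*3^2*5^1*17^1*53^1*251^1 * 953^1 = - 77587885080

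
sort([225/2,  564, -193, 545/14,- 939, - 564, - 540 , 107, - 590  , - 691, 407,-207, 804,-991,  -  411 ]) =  [  -  991,  -  939, - 691, -590, - 564,-540, - 411, - 207,  -  193,545/14,107,225/2,407, 564, 804]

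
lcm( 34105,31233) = 2967135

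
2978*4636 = 13806008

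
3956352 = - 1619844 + 5576196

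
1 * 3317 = 3317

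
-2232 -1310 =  - 3542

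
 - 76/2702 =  - 1 + 1313/1351 = -0.03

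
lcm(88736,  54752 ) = 2573344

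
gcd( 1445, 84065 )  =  85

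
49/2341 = 49/2341 = 0.02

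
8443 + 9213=17656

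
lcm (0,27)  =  0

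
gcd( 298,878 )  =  2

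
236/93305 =236/93305 = 0.00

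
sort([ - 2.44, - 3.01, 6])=[ - 3.01,  -  2.44, 6 ] 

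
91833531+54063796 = 145897327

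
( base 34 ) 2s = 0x60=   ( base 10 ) 96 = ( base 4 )1200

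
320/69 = 4 + 44/69 = 4.64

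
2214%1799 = 415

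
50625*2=101250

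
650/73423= 650/73423 =0.01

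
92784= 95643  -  2859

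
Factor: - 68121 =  - 3^4 *29^2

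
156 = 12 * 13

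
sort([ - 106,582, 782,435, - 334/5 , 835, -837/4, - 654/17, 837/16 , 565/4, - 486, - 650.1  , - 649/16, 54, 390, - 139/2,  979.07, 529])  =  [ - 650.1, - 486,- 837/4, - 106 , - 139/2, - 334/5, - 649/16,-654/17,837/16, 54, 565/4, 390, 435,529,582, 782, 835  ,  979.07]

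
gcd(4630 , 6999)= 1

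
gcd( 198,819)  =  9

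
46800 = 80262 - 33462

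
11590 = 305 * 38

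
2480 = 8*310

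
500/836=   125/209 = 0.60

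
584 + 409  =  993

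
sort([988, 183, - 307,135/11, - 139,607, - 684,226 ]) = [  -  684,  -  307, - 139 , 135/11,183, 226,  607, 988] 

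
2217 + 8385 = 10602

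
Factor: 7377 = 3^1*2459^1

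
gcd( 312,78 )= 78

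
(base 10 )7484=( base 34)6g4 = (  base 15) 233E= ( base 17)18f4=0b1110100111100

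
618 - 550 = 68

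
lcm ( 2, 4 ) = 4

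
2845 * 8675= 24680375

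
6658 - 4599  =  2059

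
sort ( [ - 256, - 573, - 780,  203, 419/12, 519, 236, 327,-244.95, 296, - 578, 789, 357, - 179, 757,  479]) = [ -780, - 578, - 573, - 256, - 244.95, - 179, 419/12  ,  203,236, 296, 327, 357, 479,519, 757, 789]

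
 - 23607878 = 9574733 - 33182611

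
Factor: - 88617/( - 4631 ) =3^1*11^ ( - 1)*109^1*271^1*421^( - 1)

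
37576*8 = 300608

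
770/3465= 2/9 = 0.22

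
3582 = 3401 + 181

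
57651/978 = 19217/326 = 58.95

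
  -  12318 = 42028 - 54346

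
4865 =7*695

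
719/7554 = 719/7554  =  0.10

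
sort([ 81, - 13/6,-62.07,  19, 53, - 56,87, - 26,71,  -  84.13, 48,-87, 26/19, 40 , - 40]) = [ - 87,- 84.13,-62.07, - 56, - 40, - 26, - 13/6 , 26/19 , 19,40,48, 53,  71 , 81, 87]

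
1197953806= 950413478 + 247540328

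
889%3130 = 889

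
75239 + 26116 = 101355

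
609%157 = 138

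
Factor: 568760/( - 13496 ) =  - 295/7  =  - 5^1*7^( - 1 ) * 59^1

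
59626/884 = 29813/442  =  67.45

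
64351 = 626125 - 561774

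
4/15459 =4/15459 = 0.00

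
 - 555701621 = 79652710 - 635354331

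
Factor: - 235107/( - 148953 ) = 453/287 = 3^1*7^ ( - 1 )*41^( - 1)*151^1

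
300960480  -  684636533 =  - 383676053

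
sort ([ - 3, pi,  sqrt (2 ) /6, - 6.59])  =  [-6.59, - 3, sqrt(2) /6,pi]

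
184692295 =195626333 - 10934038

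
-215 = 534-749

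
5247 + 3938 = 9185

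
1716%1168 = 548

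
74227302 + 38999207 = 113226509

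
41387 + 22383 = 63770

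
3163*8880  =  28087440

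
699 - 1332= - 633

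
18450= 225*82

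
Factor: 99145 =5^1*79^1*251^1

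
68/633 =68/633 = 0.11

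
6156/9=684 = 684.00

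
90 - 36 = 54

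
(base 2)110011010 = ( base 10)410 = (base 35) BP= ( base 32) cq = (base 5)3120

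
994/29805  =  994/29805 = 0.03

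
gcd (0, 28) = 28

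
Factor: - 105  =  -3^1*5^1*7^1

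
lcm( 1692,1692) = 1692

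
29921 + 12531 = 42452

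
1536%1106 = 430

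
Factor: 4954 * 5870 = 29079980 = 2^2*5^1*587^1*2477^1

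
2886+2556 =5442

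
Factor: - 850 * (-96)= 81600 = 2^6*3^1*5^2 * 17^1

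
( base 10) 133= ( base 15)8d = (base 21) 67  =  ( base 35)3S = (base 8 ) 205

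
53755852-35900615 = 17855237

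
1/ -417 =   -  1 + 416/417 = -0.00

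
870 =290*3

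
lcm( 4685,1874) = 9370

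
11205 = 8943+2262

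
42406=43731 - 1325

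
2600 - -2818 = 5418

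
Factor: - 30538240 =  - 2^9*5^1*79^1*151^1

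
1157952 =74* 15648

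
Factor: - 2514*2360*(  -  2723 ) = 2^4*3^1*5^1 * 7^1 * 59^1*389^1 * 419^1 =16155667920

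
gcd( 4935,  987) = 987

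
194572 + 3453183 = 3647755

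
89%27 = 8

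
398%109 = 71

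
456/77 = 456/77= 5.92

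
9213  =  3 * 3071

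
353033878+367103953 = 720137831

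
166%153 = 13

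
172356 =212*813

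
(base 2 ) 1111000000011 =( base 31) 7uq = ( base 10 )7683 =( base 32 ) 7g3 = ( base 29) 93r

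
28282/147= 28282/147 =192.39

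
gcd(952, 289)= 17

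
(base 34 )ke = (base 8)1266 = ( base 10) 694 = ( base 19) 1ha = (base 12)49A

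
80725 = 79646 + 1079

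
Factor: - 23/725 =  - 5^( - 2 )*  23^1 * 29^ (  -  1)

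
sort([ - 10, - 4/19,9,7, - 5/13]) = [ - 10,-5/13, - 4/19 , 7,9 ]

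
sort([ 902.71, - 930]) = [ - 930,902.71]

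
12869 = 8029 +4840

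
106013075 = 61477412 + 44535663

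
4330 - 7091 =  - 2761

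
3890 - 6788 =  - 2898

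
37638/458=82 + 41/229 = 82.18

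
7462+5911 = 13373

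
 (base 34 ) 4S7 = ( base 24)9GF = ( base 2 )1010111001111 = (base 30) 663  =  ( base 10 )5583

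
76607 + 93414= 170021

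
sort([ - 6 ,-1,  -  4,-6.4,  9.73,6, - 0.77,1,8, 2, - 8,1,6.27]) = [ - 8, - 6.4, - 6, - 4,  -  1,-0.77, 1, 1,2, 6, 6.27, 8,9.73 ]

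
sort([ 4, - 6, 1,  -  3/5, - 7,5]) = [ - 7, - 6, - 3/5, 1 , 4,5]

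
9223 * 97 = 894631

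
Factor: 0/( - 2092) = 0^1 = 0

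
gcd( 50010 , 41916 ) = 6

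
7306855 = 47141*155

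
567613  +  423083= 990696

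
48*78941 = 3789168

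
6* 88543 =531258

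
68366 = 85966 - 17600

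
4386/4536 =731/756= 0.97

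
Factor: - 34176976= - 2^4*2136061^1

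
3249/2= 1624 + 1/2  =  1624.50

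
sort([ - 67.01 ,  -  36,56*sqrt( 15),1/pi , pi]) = [ - 67.01, - 36 , 1/pi,pi,56*sqrt( 15)] 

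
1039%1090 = 1039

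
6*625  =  3750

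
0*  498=0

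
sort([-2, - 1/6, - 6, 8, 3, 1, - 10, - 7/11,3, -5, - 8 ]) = [ - 10, - 8, - 6,-5,-2,  -  7/11, - 1/6,  1, 3, 3, 8 ] 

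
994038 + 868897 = 1862935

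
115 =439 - 324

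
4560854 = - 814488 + 5375342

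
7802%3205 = 1392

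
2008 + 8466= 10474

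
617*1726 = 1064942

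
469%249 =220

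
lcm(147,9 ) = 441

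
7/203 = 1/29 = 0.03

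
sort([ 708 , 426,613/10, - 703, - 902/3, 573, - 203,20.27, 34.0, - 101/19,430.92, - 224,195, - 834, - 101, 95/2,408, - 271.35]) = [ - 834, - 703, - 902/3, - 271.35, - 224  , - 203, - 101, - 101/19, 20.27 , 34.0, 95/2,  613/10 , 195, 408, 426, 430.92,573, 708 ]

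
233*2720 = 633760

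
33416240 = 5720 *5842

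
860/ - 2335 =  - 172/467= -0.37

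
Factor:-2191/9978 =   -  2^ (- 1 )*3^ ( - 1 ) * 7^1*313^1*1663^( - 1)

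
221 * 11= 2431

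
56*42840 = 2399040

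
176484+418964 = 595448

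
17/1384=17/1384 = 0.01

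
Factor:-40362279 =  -  3^1*31^1 * 131^1*3313^1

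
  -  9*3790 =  - 34110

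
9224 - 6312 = 2912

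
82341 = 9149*9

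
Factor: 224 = 2^5*7^1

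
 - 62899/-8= 7862 + 3/8 = 7862.38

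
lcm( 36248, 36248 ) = 36248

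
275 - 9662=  - 9387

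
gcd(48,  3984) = 48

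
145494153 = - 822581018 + 968075171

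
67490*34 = 2294660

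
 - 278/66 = -139/33  =  -4.21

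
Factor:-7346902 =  - 2^1*479^1 *7669^1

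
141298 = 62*2279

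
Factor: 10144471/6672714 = 2^( -1 )*3^ (- 1) * 23^(-1 )*31^1 *229^1*1429^1*48353^(-1 )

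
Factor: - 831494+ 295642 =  - 535852= -  2^2 *133963^1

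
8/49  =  8/49 = 0.16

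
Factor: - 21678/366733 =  - 2^1*3^1*3613^1*366733^( - 1) 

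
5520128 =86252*64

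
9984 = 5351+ 4633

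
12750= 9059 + 3691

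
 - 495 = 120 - 615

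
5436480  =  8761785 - 3325305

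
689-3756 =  - 3067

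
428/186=2+28/93 = 2.30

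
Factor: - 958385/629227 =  - 5^1*41^( -1)  *  103^( - 1)*  149^( - 1)*191677^1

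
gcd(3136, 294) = 98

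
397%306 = 91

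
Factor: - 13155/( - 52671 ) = 4385/17557= 5^1 * 97^( - 1)*181^(-1)*877^1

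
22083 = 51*433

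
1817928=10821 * 168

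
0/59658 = 0 = 0.00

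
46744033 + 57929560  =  104673593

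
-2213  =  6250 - 8463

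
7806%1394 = 836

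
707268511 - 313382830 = 393885681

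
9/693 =1/77 = 0.01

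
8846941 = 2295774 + 6551167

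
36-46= -10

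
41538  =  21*1978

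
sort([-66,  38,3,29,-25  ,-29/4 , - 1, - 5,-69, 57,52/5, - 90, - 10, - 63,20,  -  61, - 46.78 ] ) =[ - 90,-69,  -  66, - 63,-61, - 46.78,-25, - 10,-29/4, - 5, - 1,3,52/5, 20, 29,38,57 ] 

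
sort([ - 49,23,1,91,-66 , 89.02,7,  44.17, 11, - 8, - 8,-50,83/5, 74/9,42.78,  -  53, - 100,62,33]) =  [ - 100, - 66, - 53,-50, - 49, - 8,-8,1,7, 74/9,11, 83/5,23,  33, 42.78, 44.17,62 , 89.02,91]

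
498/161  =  3 + 15/161 = 3.09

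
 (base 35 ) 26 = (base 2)1001100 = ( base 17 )48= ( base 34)28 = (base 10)76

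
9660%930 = 360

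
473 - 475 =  -2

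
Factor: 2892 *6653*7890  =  2^3* 3^2*5^1*241^1*263^1*6653^1= 151807355640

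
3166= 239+2927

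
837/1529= 837/1529=0.55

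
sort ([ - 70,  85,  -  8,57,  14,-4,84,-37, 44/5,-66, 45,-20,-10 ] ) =[-70, - 66, - 37 ,-20, - 10,-8,-4, 44/5,14,45, 57, 84,85] 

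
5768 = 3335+2433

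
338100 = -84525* ( - 4)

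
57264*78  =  4466592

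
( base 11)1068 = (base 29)1JD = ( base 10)1405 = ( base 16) 57D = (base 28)1m5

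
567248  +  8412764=8980012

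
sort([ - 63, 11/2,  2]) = [ - 63, 2, 11/2]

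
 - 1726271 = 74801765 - 76528036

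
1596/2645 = 1596/2645 = 0.60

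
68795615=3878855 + 64916760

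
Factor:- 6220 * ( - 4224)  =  26273280  =  2^9*3^1 * 5^1 * 11^1 * 311^1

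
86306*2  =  172612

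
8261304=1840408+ 6420896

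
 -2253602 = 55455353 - 57708955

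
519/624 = 173/208  =  0.83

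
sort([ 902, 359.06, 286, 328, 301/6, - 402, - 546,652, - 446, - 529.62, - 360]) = [ - 546, - 529.62, - 446, - 402, - 360, 301/6, 286,  328, 359.06, 652, 902 ]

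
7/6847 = 7/6847 = 0.00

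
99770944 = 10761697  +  89009247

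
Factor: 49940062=2^1 * 97^1*137^1*1879^1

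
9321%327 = 165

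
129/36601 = 129/36601 = 0.00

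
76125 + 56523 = 132648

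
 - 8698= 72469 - 81167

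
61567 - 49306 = 12261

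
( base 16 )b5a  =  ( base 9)3878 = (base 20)756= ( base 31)30n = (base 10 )2906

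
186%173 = 13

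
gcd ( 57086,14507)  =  1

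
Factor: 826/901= 2^1*7^1*17^(-1) * 53^(- 1) *59^1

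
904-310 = 594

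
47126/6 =23563/3 = 7854.33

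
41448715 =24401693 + 17047022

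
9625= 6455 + 3170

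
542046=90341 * 6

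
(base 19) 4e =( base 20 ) 4a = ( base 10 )90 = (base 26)3c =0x5A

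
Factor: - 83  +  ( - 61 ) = -144 = - 2^4*3^2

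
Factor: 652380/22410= 262/9 =2^1*3^( - 2)*131^1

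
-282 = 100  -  382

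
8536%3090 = 2356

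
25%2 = 1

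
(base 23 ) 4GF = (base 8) 4703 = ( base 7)10200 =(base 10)2499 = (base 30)2N9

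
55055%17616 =2207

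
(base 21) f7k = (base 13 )3119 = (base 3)100022012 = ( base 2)1101001111110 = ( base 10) 6782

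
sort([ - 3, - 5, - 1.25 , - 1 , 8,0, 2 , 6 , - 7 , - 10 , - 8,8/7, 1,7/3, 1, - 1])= [ - 10, - 8, - 7, - 5, - 3, - 1.25, - 1,  -  1, 0, 1, 1,8/7 , 2,7/3,6, 8 ]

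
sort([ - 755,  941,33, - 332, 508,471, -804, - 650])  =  [ - 804 , - 755, - 650 , - 332,  33,  471 , 508,941 ] 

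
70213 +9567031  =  9637244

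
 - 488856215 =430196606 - 919052821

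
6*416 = 2496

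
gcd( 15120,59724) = 756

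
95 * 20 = 1900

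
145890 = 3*48630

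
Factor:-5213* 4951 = -13^1 * 401^1*4951^1 = - 25809563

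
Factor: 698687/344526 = 2^( - 1)* 3^( - 1 )*7^ ( - 1 )*11^1 * 13^( - 1) *19^1*631^ ( - 1 )*3343^1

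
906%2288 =906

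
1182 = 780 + 402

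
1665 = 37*45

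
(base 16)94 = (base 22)6G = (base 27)5d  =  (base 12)104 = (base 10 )148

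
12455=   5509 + 6946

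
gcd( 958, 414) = 2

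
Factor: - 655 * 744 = - 2^3*3^1*5^1*31^1*131^1 = - 487320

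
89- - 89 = 178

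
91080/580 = 4554/29 = 157.03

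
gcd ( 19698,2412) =402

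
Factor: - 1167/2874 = - 2^( -1 )*389^1*479^(-1 )=- 389/958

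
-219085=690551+-909636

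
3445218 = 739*4662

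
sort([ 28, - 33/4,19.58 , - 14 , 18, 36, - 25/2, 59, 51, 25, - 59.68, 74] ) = [-59.68, - 14, - 25/2, - 33/4, 18,  19.58, 25, 28,36, 51,59, 74]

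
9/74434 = 9/74434 = 0.00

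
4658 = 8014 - 3356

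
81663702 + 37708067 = 119371769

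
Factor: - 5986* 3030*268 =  - 2^4*3^1*5^1*41^1*67^1*73^1*101^1 = -4860871440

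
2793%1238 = 317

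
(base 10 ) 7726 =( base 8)17056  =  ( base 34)6N8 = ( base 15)2451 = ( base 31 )817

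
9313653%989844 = 405057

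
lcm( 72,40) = 360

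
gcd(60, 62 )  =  2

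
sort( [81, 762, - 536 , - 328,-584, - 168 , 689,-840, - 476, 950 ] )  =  [-840, - 584,  -  536, - 476,-328,- 168,81, 689,762,950] 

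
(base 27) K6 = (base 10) 546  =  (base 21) 150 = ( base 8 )1042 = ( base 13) 330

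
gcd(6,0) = 6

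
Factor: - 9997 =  - 13^1*769^1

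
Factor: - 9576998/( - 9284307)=2^1*3^( - 1 ) * 59^1*277^1*293^1*3094769^( - 1)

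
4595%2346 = 2249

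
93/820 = 93/820 = 0.11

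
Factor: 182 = 2^1*7^1*13^1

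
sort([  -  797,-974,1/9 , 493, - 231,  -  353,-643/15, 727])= [  -  974,-797 , - 353,- 231, - 643/15, 1/9,493, 727]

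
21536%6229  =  2849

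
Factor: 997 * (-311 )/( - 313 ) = 311^1*313^(-1)*997^1 = 310067/313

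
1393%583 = 227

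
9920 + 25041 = 34961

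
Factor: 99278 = 2^1*49639^1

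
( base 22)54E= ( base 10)2522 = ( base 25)40m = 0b100111011010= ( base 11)1993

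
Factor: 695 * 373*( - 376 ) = -97472360 = - 2^3*5^1*47^1*139^1*373^1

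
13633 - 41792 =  - 28159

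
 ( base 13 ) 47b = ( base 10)778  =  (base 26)13o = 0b1100001010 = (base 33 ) nj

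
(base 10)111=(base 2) 1101111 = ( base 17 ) 69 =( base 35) 36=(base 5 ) 421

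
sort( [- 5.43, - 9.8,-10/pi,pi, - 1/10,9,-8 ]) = [ - 9.8, - 8, - 5.43,- 10/pi,-1/10,pi,9 ]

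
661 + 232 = 893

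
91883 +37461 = 129344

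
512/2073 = 512/2073  =  0.25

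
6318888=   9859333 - 3540445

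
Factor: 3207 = 3^1*1069^1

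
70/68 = 1 + 1/34 = 1.03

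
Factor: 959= 7^1 * 137^1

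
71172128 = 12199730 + 58972398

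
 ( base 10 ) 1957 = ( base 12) 1171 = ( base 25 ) 337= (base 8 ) 3645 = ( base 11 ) 151a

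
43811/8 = 43811/8= 5476.38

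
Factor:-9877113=-3^3*37^1*9887^1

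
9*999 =8991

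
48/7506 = 8/1251 = 0.01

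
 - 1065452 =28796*( - 37)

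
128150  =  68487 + 59663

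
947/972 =947/972=0.97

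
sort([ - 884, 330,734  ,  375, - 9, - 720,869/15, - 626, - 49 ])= [-884, - 720, - 626,-49 , - 9, 869/15, 330, 375,  734 ]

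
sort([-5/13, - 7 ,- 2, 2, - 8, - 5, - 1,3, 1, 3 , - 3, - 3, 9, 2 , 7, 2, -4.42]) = [ -8, - 7 , - 5, -4.42, - 3,  -  3 , - 2 , - 1, - 5/13, 1,2  ,  2,  2, 3, 3, 7, 9]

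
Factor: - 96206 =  - 2^1*11^1*4373^1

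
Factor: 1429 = 1429^1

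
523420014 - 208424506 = 314995508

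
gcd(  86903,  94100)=1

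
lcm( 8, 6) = 24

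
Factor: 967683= 3^1*47^1*6863^1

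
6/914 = 3/457 = 0.01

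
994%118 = 50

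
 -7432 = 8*( - 929)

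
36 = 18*2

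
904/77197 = 904/77197 = 0.01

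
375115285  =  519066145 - 143950860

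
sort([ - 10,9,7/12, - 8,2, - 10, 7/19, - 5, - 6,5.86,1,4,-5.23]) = [ - 10, - 10, - 8 , - 6,  -  5.23, - 5, 7/19, 7/12, 1, 2 , 4, 5.86,9]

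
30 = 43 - 13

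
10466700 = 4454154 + 6012546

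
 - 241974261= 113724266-355698527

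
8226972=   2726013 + 5500959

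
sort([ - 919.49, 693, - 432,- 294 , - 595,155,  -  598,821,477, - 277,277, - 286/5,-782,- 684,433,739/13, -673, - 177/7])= [ - 919.49,-782,-684, - 673, - 598, - 595,  -  432,- 294, - 277 , -286/5 , - 177/7,739/13,155,277,433,477,693,821 ] 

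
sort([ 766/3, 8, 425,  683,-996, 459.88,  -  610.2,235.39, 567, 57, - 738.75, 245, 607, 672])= [  -  996, - 738.75 , - 610.2, 8, 57,235.39,245,766/3, 425, 459.88,567,607,672, 683] 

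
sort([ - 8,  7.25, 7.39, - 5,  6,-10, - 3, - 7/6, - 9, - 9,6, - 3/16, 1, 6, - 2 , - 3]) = [ - 10, -9, - 9, - 8, - 5, - 3, - 3, - 2, - 7/6, - 3/16,1,6,6,6, 7.25,  7.39]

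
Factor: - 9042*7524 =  - 2^3 * 3^3*11^2*19^1*137^1 =- 68032008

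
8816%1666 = 486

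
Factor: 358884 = 2^2 * 3^3*3323^1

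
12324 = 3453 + 8871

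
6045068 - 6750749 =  - 705681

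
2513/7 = 359 = 359.00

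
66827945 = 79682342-12854397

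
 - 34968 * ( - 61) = 2133048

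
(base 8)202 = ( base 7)244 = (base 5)1010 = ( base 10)130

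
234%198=36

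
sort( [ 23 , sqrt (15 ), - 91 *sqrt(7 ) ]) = [ - 91*sqrt(  7),sqrt(15),23] 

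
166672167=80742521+85929646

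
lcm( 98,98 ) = 98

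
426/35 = 426/35= 12.17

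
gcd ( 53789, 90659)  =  1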